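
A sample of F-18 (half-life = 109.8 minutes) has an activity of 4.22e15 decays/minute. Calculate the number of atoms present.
N = A/λ = 6.685e17 atoms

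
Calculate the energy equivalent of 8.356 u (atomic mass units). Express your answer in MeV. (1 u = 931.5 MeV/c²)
E = mc² = 7784 MeV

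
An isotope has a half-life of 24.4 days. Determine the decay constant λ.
λ = ln(2)/t½ = 0.02841 day⁻¹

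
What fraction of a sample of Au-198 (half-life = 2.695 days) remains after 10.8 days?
N/N₀ = (1/2)^(t/t½) = 0.06218 = 6.22%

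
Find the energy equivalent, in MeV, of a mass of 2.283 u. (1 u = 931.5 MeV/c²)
E = mc² = 2127 MeV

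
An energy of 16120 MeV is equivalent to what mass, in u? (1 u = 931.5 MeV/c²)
m = E/c² = 17.31 u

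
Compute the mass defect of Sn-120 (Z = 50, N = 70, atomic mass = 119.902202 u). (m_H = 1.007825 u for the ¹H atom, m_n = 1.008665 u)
Δm = Z·m_H + N·m_n − M = 1.096 u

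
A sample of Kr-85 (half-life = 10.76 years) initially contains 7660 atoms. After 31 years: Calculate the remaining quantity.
N = N₀(1/2)^(t/t½) = 1040 atoms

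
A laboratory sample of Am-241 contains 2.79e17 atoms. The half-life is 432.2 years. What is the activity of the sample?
A = λN = 4.475e14 decays/year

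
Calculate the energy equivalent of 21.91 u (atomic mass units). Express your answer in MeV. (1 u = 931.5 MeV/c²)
E = mc² = 20410 MeV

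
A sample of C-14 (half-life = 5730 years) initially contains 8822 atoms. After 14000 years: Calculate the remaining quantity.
N = N₀(1/2)^(t/t½) = 1622 atoms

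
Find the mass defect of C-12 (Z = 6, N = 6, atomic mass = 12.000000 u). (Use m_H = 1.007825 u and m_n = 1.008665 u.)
Δm = Z·m_H + N·m_n − M = 0.09894 u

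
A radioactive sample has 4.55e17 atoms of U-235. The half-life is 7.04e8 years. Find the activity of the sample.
A = λN = 4.48e8 decays/year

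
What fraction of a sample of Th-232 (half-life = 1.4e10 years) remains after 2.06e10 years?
N/N₀ = (1/2)^(t/t½) = 0.3606 = 36.1%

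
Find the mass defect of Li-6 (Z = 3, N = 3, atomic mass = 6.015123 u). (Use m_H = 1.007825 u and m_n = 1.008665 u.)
Δm = Z·m_H + N·m_n − M = 0.03435 u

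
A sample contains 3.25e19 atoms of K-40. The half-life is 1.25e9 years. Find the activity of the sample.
A = λN = 1.802e10 decays/year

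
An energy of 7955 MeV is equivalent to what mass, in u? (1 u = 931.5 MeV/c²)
m = E/c² = 8.54 u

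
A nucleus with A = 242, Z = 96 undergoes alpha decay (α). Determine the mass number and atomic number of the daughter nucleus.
Daughter: A = 238, Z = 94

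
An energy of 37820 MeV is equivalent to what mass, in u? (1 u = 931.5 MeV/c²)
m = E/c² = 40.6 u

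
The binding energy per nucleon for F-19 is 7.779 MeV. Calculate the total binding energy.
B.E. = 7.779 × 19 = 147.8 MeV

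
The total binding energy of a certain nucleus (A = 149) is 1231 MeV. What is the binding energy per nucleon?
B.E./A = 1231/149 = 8.262 MeV/nucleon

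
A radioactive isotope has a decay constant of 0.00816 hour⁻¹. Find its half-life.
t½ = ln(2)/λ = 84.94 hours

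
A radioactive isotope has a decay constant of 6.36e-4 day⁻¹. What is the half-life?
t½ = ln(2)/λ = 1090 days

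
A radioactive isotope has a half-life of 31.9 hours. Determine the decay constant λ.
λ = ln(2)/t½ = 0.02173 hour⁻¹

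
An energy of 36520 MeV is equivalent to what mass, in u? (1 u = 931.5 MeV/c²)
m = E/c² = 39.21 u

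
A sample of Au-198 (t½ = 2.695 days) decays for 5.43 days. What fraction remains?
N/N₀ = (1/2)^(t/t½) = 0.2474 = 24.7%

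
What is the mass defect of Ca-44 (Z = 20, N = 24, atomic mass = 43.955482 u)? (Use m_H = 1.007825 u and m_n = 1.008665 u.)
Δm = Z·m_H + N·m_n − M = 0.409 u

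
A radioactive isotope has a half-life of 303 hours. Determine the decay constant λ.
λ = ln(2)/t½ = 0.002288 hour⁻¹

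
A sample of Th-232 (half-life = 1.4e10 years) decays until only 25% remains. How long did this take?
t = t½ × log₂(N₀/N) = 2.8e10 years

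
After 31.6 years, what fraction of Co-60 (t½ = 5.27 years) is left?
N/N₀ = (1/2)^(t/t½) = 0.01567 = 1.57%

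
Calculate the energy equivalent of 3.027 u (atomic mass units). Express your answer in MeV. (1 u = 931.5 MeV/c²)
E = mc² = 2820 MeV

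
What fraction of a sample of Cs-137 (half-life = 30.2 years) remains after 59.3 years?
N/N₀ = (1/2)^(t/t½) = 0.2564 = 25.6%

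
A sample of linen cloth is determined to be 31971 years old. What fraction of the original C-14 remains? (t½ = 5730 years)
N/N₀ = (1/2)^(t/t½) = 0.02091 = 2.09%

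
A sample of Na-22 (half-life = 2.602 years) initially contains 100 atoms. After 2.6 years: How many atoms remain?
N = N₀(1/2)^(t/t½) = 50.03 atoms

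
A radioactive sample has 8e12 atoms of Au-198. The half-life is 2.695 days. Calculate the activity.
A = λN = 2.058e12 decays/day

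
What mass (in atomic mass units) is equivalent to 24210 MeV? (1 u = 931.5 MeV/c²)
m = E/c² = 25.99 u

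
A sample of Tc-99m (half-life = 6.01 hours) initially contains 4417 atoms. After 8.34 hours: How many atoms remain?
N = N₀(1/2)^(t/t½) = 1688 atoms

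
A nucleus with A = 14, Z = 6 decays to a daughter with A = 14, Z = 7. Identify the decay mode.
ΔA = 0, ΔZ = +1 ⇒ beta-minus decay (β⁻)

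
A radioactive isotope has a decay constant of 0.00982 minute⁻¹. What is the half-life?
t½ = ln(2)/λ = 70.59 minutes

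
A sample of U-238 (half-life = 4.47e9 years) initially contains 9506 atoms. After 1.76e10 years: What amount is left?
N = N₀(1/2)^(t/t½) = 620.5 atoms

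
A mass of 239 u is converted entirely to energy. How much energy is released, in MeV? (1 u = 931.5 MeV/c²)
E = mc² = 2.226e5 MeV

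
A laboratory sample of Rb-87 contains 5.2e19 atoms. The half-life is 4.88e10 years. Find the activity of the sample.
A = λN = 7.386e8 decays/year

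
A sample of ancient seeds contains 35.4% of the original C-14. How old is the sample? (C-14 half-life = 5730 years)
Age = t½ × log₂(1/ratio) = 8585 years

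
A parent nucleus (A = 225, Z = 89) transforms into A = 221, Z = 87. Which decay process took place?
ΔA = -4, ΔZ = -2 ⇒ alpha decay (α)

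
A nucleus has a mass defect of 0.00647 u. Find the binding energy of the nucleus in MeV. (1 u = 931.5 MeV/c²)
B.E. = Δm × 931.5 = 6.027 MeV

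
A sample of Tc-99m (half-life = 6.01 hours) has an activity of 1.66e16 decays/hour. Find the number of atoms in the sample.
N = A/λ = 1.439e17 atoms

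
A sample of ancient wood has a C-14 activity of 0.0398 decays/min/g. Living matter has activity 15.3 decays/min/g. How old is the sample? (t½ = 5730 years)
Age = t½ × log₂(A₀/A) = 49200 years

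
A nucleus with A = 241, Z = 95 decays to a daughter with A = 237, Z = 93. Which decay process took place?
ΔA = -4, ΔZ = -2 ⇒ alpha decay (α)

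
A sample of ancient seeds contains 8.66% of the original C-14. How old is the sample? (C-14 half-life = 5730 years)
Age = t½ × log₂(1/ratio) = 20220 years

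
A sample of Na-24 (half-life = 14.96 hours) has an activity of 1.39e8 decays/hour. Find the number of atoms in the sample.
N = A/λ = 3e9 atoms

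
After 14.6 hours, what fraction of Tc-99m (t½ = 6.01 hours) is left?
N/N₀ = (1/2)^(t/t½) = 0.1857 = 18.6%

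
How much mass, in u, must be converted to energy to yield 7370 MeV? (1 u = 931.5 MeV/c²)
m = E/c² = 7.912 u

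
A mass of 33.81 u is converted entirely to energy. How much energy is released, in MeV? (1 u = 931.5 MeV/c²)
E = mc² = 31490 MeV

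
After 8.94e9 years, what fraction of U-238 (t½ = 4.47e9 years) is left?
N/N₀ = (1/2)^(t/t½) = 0.25 = 25%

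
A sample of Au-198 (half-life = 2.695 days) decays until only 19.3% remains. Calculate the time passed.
t = t½ × log₂(N₀/N) = 6.396 days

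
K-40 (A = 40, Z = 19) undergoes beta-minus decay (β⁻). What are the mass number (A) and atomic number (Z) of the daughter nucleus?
Daughter: A = 40, Z = 20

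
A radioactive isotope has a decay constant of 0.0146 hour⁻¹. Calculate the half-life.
t½ = ln(2)/λ = 47.48 hours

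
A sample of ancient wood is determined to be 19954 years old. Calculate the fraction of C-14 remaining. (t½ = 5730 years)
N/N₀ = (1/2)^(t/t½) = 0.08947 = 8.95%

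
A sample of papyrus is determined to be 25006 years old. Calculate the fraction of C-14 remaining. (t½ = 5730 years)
N/N₀ = (1/2)^(t/t½) = 0.04856 = 4.86%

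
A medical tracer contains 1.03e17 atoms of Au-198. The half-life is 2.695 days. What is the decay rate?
A = λN = 2.649e16 decays/day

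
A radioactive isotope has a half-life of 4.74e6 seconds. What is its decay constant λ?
λ = ln(2)/t½ = 1.462e-7 second⁻¹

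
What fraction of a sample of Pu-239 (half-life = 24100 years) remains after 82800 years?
N/N₀ = (1/2)^(t/t½) = 0.09242 = 9.24%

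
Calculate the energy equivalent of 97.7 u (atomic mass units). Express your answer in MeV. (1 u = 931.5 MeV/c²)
E = mc² = 91010 MeV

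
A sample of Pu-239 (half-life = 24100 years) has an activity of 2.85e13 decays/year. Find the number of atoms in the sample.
N = A/λ = 9.909e17 atoms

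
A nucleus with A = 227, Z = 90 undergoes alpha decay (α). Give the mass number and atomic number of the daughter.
Daughter: A = 223, Z = 88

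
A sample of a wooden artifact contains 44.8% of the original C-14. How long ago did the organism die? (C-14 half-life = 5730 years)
Age = t½ × log₂(1/ratio) = 6638 years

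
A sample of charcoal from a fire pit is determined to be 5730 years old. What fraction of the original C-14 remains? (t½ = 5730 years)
N/N₀ = (1/2)^(t/t½) = 0.5 = 50%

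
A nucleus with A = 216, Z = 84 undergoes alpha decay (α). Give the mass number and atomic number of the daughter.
Daughter: A = 212, Z = 82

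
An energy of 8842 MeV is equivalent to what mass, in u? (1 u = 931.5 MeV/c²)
m = E/c² = 9.492 u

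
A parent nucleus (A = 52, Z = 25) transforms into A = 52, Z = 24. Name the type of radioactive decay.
ΔA = 0, ΔZ = -1 ⇒ beta-plus decay (β⁺) or electron capture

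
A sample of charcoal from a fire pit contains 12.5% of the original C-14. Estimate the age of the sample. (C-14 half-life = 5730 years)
Age = t½ × log₂(1/ratio) = 17190 years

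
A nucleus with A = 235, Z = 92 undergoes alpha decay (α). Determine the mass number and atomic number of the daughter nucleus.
Daughter: A = 231, Z = 90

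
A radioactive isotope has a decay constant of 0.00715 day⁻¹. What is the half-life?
t½ = ln(2)/λ = 96.94 days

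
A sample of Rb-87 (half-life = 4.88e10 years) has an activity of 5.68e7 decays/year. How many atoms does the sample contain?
N = A/λ = 3.999e18 atoms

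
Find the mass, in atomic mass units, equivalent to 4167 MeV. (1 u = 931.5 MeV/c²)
m = E/c² = 4.473 u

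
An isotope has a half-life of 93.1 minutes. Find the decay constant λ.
λ = ln(2)/t½ = 0.007445 minute⁻¹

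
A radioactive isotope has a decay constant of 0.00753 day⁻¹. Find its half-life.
t½ = ln(2)/λ = 92.05 days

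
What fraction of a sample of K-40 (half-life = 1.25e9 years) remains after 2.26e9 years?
N/N₀ = (1/2)^(t/t½) = 0.2856 = 28.6%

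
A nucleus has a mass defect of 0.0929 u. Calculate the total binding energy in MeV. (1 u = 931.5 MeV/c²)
B.E. = Δm × 931.5 = 86.54 MeV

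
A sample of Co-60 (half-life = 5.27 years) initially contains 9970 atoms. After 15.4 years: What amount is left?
N = N₀(1/2)^(t/t½) = 1315 atoms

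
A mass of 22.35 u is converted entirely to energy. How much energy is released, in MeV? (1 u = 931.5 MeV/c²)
E = mc² = 20820 MeV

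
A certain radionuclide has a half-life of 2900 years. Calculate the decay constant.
λ = ln(2)/t½ = 2.39e-4 year⁻¹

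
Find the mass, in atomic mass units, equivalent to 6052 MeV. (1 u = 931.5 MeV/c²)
m = E/c² = 6.497 u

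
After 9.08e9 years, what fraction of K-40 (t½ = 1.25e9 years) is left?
N/N₀ = (1/2)^(t/t½) = 0.006506 = 0.651%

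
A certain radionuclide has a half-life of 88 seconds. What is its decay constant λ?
λ = ln(2)/t½ = 0.007877 second⁻¹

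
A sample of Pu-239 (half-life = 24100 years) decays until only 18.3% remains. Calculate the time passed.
t = t½ × log₂(N₀/N) = 59050 years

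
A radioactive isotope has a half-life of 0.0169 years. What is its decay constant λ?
λ = ln(2)/t½ = 41.01 year⁻¹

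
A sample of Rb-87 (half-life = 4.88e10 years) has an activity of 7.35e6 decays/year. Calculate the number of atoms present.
N = A/λ = 5.175e17 atoms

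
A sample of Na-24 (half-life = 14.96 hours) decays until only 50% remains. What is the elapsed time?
t = t½ × log₂(N₀/N) = 14.96 hours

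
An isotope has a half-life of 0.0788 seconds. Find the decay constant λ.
λ = ln(2)/t½ = 8.796 second⁻¹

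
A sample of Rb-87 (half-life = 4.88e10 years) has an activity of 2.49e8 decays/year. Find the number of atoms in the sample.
N = A/λ = 1.753e19 atoms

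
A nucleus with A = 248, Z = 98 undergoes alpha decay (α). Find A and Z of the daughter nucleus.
Daughter: A = 244, Z = 96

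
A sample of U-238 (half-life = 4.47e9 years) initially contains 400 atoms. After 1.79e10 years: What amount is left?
N = N₀(1/2)^(t/t½) = 24.92 atoms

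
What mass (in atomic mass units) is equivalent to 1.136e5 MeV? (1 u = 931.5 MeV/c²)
m = E/c² = 122 u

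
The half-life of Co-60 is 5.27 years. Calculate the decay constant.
λ = ln(2)/t½ = 0.1315 year⁻¹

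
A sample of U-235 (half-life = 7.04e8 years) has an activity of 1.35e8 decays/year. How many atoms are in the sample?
N = A/λ = 1.371e17 atoms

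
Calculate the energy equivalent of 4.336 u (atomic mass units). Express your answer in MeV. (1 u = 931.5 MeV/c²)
E = mc² = 4039 MeV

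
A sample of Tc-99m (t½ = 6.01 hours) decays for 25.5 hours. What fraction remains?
N/N₀ = (1/2)^(t/t½) = 0.05281 = 5.28%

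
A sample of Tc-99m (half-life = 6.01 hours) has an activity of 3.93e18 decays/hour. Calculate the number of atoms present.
N = A/λ = 3.408e19 atoms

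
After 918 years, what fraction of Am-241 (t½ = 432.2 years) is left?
N/N₀ = (1/2)^(t/t½) = 0.2294 = 22.9%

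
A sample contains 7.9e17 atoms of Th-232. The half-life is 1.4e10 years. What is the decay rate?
A = λN = 3.911e7 decays/year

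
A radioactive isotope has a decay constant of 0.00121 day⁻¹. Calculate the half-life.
t½ = ln(2)/λ = 572.8 days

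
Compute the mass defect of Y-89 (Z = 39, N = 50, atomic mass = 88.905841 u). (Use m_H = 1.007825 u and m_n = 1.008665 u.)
Δm = Z·m_H + N·m_n − M = 0.8326 u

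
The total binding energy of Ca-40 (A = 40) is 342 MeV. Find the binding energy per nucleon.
B.E./A = 342/40 = 8.55 MeV/nucleon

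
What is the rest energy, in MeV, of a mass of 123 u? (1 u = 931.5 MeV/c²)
E = mc² = 1.146e5 MeV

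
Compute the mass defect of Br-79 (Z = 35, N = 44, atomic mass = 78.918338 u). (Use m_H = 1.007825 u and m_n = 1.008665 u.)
Δm = Z·m_H + N·m_n − M = 0.7368 u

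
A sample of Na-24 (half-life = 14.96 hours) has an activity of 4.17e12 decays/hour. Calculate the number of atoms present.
N = A/λ = 9e13 atoms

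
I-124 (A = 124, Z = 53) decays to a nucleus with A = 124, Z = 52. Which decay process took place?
ΔA = 0, ΔZ = -1 ⇒ beta-plus decay (β⁺) or electron capture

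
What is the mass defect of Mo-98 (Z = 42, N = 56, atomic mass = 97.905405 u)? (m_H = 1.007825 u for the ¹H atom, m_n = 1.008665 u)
Δm = Z·m_H + N·m_n − M = 0.9085 u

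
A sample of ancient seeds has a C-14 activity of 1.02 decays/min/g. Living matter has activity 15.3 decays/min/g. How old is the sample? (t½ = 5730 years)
Age = t½ × log₂(A₀/A) = 22390 years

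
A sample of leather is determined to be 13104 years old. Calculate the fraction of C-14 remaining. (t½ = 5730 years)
N/N₀ = (1/2)^(t/t½) = 0.2049 = 20.5%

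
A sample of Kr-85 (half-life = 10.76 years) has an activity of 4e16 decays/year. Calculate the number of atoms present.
N = A/λ = 6.209e17 atoms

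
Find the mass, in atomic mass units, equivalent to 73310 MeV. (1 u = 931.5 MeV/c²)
m = E/c² = 78.7 u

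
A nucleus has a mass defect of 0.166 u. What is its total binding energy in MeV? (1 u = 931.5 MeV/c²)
B.E. = Δm × 931.5 = 154.6 MeV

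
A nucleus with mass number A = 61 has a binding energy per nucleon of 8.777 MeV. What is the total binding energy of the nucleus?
B.E. = 8.777 × 61 = 535.4 MeV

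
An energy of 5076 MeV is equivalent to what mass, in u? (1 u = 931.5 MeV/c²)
m = E/c² = 5.449 u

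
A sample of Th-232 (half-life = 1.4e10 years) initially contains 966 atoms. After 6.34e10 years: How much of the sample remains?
N = N₀(1/2)^(t/t½) = 41.85 atoms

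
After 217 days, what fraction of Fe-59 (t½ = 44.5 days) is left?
N/N₀ = (1/2)^(t/t½) = 0.03405 = 3.4%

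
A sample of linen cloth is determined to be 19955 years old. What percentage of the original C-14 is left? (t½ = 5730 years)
N/N₀ = (1/2)^(t/t½) = 0.08946 = 8.95%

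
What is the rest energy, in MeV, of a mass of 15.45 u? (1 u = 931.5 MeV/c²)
E = mc² = 14390 MeV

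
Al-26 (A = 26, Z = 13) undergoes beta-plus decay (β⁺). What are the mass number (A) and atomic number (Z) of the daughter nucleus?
Daughter: A = 26, Z = 12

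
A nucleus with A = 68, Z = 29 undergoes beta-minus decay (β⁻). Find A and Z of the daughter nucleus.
Daughter: A = 68, Z = 30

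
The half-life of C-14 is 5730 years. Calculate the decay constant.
λ = ln(2)/t½ = 1.21e-4 year⁻¹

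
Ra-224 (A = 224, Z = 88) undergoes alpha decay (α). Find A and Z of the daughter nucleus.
Daughter: A = 220, Z = 86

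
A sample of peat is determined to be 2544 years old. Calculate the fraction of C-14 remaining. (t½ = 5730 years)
N/N₀ = (1/2)^(t/t½) = 0.7351 = 73.5%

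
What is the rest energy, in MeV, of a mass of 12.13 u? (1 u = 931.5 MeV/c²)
E = mc² = 11300 MeV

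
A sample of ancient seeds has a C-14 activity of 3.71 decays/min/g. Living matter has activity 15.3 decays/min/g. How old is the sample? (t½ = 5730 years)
Age = t½ × log₂(A₀/A) = 11710 years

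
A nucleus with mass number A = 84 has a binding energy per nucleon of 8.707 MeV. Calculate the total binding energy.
B.E. = 8.707 × 84 = 731.4 MeV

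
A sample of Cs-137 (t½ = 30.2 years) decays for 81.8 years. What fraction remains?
N/N₀ = (1/2)^(t/t½) = 0.153 = 15.3%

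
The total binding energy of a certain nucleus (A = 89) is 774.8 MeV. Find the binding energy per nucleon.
B.E./A = 774.8/89 = 8.706 MeV/nucleon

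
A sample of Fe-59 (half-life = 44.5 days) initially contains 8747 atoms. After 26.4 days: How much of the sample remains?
N = N₀(1/2)^(t/t½) = 5798 atoms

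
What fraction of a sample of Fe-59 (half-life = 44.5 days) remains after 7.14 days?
N/N₀ = (1/2)^(t/t½) = 0.8947 = 89.5%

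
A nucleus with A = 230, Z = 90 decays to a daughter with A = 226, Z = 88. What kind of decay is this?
ΔA = -4, ΔZ = -2 ⇒ alpha decay (α)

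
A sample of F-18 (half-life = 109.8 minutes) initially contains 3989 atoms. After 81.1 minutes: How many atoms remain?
N = N₀(1/2)^(t/t½) = 2391 atoms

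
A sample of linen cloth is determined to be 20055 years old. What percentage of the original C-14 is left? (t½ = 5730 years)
N/N₀ = (1/2)^(t/t½) = 0.08839 = 8.84%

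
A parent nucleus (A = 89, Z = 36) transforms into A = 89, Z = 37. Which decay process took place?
ΔA = 0, ΔZ = +1 ⇒ beta-minus decay (β⁻)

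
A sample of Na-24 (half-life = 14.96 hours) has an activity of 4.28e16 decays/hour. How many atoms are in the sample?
N = A/λ = 9.237e17 atoms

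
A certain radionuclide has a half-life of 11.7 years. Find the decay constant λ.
λ = ln(2)/t½ = 0.05924 year⁻¹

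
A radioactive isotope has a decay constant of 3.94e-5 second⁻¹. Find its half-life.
t½ = ln(2)/λ = 17590 seconds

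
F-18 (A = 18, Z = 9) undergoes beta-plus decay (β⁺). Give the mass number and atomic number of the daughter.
Daughter: A = 18, Z = 8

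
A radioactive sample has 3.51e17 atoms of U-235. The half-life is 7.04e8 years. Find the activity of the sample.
A = λN = 3.456e8 decays/year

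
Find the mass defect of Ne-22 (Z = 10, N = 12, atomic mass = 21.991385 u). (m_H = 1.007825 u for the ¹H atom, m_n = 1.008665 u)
Δm = Z·m_H + N·m_n − M = 0.1908 u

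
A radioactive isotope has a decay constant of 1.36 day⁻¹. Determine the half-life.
t½ = ln(2)/λ = 0.5097 days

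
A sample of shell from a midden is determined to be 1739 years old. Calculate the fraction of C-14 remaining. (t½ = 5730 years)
N/N₀ = (1/2)^(t/t½) = 0.8103 = 81%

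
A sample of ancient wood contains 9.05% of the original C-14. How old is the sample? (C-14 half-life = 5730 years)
Age = t½ × log₂(1/ratio) = 19860 years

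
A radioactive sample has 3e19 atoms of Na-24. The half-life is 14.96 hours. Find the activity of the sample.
A = λN = 1.39e18 decays/hour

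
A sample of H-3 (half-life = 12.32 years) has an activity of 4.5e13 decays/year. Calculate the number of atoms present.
N = A/λ = 7.998e14 atoms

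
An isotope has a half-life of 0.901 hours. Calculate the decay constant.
λ = ln(2)/t½ = 0.7693 hour⁻¹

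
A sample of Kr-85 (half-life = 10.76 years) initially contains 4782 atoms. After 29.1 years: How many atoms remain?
N = N₀(1/2)^(t/t½) = 733.6 atoms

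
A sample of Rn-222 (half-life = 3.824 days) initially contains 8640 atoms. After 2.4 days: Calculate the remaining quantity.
N = N₀(1/2)^(t/t½) = 5592 atoms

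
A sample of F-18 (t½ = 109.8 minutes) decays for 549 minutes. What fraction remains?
N/N₀ = (1/2)^(t/t½) = 0.03125 = 3.12%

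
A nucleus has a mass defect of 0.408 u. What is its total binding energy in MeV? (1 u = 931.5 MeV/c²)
B.E. = Δm × 931.5 = 380.1 MeV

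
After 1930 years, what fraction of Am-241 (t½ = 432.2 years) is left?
N/N₀ = (1/2)^(t/t½) = 0.04526 = 4.53%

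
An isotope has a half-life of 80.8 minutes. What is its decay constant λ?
λ = ln(2)/t½ = 0.008579 minute⁻¹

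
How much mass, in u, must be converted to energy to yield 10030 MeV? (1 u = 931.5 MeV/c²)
m = E/c² = 10.77 u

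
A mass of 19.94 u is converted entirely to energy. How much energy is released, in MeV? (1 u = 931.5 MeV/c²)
E = mc² = 18570 MeV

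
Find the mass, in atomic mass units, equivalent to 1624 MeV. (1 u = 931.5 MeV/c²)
m = E/c² = 1.743 u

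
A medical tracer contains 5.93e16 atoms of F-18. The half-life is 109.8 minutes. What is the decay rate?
A = λN = 3.743e14 decays/minute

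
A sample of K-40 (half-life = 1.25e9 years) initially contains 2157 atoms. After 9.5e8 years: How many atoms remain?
N = N₀(1/2)^(t/t½) = 1274 atoms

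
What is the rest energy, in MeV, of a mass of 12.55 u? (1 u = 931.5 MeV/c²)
E = mc² = 11690 MeV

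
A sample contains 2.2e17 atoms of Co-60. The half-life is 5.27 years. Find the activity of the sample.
A = λN = 2.894e16 decays/year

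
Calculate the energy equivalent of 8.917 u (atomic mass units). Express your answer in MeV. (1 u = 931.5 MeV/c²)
E = mc² = 8306 MeV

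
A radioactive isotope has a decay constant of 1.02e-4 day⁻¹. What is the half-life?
t½ = ln(2)/λ = 6796 days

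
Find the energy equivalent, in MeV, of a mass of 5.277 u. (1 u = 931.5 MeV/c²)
E = mc² = 4916 MeV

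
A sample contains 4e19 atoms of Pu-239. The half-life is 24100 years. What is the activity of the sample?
A = λN = 1.15e15 decays/year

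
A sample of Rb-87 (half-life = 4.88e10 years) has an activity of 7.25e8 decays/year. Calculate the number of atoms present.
N = A/λ = 5.104e19 atoms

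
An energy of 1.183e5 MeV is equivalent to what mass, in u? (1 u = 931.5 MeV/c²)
m = E/c² = 127 u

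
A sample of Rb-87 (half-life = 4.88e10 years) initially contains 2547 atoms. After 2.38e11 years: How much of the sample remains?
N = N₀(1/2)^(t/t½) = 86.67 atoms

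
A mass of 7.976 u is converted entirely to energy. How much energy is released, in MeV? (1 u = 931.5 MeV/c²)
E = mc² = 7430 MeV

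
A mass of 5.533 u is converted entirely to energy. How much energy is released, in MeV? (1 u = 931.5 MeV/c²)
E = mc² = 5154 MeV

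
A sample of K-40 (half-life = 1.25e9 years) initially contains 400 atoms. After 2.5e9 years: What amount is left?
N = N₀(1/2)^(t/t½) = 100 atoms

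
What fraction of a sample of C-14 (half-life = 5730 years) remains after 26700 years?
N/N₀ = (1/2)^(t/t½) = 0.03956 = 3.96%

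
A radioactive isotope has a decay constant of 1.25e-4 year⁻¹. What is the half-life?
t½ = ln(2)/λ = 5545 years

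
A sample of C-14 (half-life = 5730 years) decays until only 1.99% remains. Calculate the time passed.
t = t½ × log₂(N₀/N) = 32380 years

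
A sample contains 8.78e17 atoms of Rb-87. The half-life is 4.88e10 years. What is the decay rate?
A = λN = 1.247e7 decays/year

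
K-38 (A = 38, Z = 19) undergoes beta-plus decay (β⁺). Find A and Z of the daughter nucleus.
Daughter: A = 38, Z = 18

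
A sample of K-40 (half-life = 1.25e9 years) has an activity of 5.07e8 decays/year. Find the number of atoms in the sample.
N = A/λ = 9.143e17 atoms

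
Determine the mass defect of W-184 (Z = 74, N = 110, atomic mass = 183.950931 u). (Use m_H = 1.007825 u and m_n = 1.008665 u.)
Δm = Z·m_H + N·m_n − M = 1.581 u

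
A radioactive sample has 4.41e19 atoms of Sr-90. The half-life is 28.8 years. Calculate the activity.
A = λN = 1.061e18 decays/year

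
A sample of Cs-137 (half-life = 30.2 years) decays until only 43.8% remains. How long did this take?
t = t½ × log₂(N₀/N) = 35.97 years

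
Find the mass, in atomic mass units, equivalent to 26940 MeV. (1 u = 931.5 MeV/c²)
m = E/c² = 28.92 u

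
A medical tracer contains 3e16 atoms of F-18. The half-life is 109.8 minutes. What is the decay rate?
A = λN = 1.894e14 decays/minute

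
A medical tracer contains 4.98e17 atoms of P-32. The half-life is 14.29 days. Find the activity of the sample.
A = λN = 2.416e16 decays/day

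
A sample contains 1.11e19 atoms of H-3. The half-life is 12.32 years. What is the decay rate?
A = λN = 6.245e17 decays/year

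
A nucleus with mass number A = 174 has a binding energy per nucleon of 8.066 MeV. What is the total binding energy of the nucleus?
B.E. = 8.066 × 174 = 1403 MeV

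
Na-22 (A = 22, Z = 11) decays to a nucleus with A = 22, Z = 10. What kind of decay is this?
ΔA = 0, ΔZ = -1 ⇒ beta-plus decay (β⁺) or electron capture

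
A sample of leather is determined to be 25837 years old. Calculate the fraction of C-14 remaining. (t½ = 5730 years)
N/N₀ = (1/2)^(t/t½) = 0.04392 = 4.39%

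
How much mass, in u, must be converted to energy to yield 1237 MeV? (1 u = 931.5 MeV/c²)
m = E/c² = 1.328 u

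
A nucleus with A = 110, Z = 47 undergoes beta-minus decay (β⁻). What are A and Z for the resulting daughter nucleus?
Daughter: A = 110, Z = 48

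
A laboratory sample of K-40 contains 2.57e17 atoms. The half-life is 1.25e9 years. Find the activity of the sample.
A = λN = 1.425e8 decays/year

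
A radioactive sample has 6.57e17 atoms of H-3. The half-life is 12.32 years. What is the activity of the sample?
A = λN = 3.696e16 decays/year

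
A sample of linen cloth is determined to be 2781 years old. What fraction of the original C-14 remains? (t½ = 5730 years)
N/N₀ = (1/2)^(t/t½) = 0.7143 = 71.4%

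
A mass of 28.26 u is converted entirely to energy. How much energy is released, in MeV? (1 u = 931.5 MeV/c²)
E = mc² = 26320 MeV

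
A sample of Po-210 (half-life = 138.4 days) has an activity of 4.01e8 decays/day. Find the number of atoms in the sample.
N = A/λ = 8.007e10 atoms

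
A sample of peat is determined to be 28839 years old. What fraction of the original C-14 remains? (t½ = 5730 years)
N/N₀ = (1/2)^(t/t½) = 0.03054 = 3.05%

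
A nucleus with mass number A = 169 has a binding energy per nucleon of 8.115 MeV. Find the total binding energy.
B.E. = 8.115 × 169 = 1371 MeV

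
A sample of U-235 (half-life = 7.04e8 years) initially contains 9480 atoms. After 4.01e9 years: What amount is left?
N = N₀(1/2)^(t/t½) = 182.9 atoms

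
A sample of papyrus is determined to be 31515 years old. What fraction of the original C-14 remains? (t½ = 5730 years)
N/N₀ = (1/2)^(t/t½) = 0.0221 = 2.21%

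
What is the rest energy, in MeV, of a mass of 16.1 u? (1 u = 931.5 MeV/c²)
E = mc² = 15000 MeV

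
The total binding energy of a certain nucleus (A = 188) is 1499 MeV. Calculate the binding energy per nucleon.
B.E./A = 1499/188 = 7.973 MeV/nucleon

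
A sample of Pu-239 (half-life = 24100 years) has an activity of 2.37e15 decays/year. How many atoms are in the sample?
N = A/λ = 8.24e19 atoms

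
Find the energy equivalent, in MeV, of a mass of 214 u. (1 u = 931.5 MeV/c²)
E = mc² = 1.993e5 MeV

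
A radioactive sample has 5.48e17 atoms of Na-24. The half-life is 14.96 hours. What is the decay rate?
A = λN = 2.539e16 decays/hour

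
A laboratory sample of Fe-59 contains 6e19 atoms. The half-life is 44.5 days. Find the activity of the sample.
A = λN = 9.346e17 decays/day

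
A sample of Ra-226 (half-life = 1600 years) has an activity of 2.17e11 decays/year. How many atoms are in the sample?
N = A/λ = 5.009e14 atoms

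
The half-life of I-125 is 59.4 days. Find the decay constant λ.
λ = ln(2)/t½ = 0.01167 day⁻¹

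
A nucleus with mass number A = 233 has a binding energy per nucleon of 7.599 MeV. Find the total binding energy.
B.E. = 7.599 × 233 = 1771 MeV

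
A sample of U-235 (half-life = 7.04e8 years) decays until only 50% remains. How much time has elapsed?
t = t½ × log₂(N₀/N) = 7.04e8 years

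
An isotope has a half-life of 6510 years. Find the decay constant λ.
λ = ln(2)/t½ = 1.065e-4 year⁻¹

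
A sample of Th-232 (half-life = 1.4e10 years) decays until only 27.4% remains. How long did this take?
t = t½ × log₂(N₀/N) = 2.615e10 years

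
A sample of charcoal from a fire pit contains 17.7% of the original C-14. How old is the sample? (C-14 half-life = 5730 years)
Age = t½ × log₂(1/ratio) = 14310 years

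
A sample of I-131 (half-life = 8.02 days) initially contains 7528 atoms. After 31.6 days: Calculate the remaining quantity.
N = N₀(1/2)^(t/t½) = 490.4 atoms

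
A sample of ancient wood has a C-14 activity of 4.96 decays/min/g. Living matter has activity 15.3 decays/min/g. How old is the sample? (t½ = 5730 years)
Age = t½ × log₂(A₀/A) = 9312 years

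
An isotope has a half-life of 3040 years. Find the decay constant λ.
λ = ln(2)/t½ = 2.28e-4 year⁻¹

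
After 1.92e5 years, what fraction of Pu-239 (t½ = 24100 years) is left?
N/N₀ = (1/2)^(t/t½) = 0.003997 = 0.4%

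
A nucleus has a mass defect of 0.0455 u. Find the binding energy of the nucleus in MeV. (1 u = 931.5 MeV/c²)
B.E. = Δm × 931.5 = 42.38 MeV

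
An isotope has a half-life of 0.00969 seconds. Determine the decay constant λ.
λ = ln(2)/t½ = 71.53 second⁻¹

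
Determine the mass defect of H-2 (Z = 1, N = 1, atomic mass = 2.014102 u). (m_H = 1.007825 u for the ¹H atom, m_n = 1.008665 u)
Δm = Z·m_H + N·m_n − M = 0.002388 u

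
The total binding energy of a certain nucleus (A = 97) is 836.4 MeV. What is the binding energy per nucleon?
B.E./A = 836.4/97 = 8.623 MeV/nucleon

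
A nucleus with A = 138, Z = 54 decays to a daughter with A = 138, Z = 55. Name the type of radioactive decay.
ΔA = 0, ΔZ = +1 ⇒ beta-minus decay (β⁻)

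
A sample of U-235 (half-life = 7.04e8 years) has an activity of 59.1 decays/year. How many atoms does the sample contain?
N = A/λ = 6.003e10 atoms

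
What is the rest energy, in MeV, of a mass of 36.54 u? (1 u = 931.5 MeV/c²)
E = mc² = 34040 MeV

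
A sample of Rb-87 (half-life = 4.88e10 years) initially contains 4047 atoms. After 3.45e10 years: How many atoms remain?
N = N₀(1/2)^(t/t½) = 2479 atoms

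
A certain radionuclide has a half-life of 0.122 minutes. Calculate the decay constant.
λ = ln(2)/t½ = 5.682 minute⁻¹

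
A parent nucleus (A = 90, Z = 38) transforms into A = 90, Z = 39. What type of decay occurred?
ΔA = 0, ΔZ = +1 ⇒ beta-minus decay (β⁻)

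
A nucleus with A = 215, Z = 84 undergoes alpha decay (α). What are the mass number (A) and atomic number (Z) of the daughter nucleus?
Daughter: A = 211, Z = 82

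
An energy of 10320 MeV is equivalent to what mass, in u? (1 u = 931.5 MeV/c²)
m = E/c² = 11.08 u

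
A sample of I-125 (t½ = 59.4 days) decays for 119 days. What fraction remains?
N/N₀ = (1/2)^(t/t½) = 0.2494 = 24.9%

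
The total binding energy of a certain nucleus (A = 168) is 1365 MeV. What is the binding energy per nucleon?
B.E./A = 1365/168 = 8.125 MeV/nucleon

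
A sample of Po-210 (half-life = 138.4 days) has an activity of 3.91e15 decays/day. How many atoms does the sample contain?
N = A/λ = 7.807e17 atoms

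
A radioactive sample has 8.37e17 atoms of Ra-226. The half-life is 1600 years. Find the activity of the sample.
A = λN = 3.626e14 decays/year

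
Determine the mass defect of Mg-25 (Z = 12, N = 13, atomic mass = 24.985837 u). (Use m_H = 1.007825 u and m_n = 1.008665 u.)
Δm = Z·m_H + N·m_n − M = 0.2207 u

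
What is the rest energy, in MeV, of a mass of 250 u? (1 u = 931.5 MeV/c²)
E = mc² = 2.329e5 MeV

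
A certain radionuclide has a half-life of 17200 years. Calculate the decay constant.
λ = ln(2)/t½ = 4.03e-5 year⁻¹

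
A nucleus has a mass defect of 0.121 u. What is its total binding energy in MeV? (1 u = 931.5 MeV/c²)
B.E. = Δm × 931.5 = 112.7 MeV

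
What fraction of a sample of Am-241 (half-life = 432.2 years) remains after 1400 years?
N/N₀ = (1/2)^(t/t½) = 0.1059 = 10.6%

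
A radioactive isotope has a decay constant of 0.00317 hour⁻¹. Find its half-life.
t½ = ln(2)/λ = 218.7 hours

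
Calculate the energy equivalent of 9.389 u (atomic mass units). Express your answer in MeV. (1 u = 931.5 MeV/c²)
E = mc² = 8746 MeV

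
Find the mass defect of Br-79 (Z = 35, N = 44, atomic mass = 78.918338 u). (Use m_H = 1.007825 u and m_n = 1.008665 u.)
Δm = Z·m_H + N·m_n − M = 0.7368 u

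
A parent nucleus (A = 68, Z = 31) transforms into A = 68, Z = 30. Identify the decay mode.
ΔA = 0, ΔZ = -1 ⇒ beta-plus decay (β⁺) or electron capture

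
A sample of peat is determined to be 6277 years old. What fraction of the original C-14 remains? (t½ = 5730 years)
N/N₀ = (1/2)^(t/t½) = 0.468 = 46.8%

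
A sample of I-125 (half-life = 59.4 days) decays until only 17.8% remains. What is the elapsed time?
t = t½ × log₂(N₀/N) = 147.9 days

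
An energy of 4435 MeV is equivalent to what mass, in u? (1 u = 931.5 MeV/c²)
m = E/c² = 4.761 u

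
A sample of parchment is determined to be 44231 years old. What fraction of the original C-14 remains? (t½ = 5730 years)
N/N₀ = (1/2)^(t/t½) = 0.004746 = 0.475%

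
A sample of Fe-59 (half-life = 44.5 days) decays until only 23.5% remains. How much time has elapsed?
t = t½ × log₂(N₀/N) = 92.97 days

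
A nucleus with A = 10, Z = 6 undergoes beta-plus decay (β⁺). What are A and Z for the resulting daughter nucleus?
Daughter: A = 10, Z = 5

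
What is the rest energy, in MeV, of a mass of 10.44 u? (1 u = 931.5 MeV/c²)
E = mc² = 9725 MeV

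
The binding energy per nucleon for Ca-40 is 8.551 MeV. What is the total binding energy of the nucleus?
B.E. = 8.551 × 40 = 342 MeV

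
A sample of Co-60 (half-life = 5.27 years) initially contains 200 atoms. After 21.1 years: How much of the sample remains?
N = N₀(1/2)^(t/t½) = 12.47 atoms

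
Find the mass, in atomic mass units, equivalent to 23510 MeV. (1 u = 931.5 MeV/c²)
m = E/c² = 25.24 u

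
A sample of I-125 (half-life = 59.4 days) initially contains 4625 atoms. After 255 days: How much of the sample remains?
N = N₀(1/2)^(t/t½) = 235.9 atoms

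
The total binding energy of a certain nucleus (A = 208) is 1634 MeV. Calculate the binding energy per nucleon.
B.E./A = 1634/208 = 7.856 MeV/nucleon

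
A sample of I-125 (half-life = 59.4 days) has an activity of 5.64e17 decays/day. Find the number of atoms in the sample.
N = A/λ = 4.833e19 atoms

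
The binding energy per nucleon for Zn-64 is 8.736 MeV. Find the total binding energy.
B.E. = 8.736 × 64 = 559.1 MeV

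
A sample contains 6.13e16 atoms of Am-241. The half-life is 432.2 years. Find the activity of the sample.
A = λN = 9.831e13 decays/year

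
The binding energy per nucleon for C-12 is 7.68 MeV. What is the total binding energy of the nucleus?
B.E. = 7.68 × 12 = 92.16 MeV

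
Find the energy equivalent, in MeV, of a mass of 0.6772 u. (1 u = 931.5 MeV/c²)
E = mc² = 630.8 MeV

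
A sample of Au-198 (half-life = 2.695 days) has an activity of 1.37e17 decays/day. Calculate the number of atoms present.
N = A/λ = 5.327e17 atoms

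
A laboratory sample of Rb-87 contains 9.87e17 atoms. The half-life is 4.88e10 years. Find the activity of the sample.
A = λN = 1.402e7 decays/year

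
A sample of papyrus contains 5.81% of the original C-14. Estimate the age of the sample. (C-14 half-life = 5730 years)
Age = t½ × log₂(1/ratio) = 23520 years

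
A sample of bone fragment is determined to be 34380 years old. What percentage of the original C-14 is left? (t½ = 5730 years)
N/N₀ = (1/2)^(t/t½) = 0.01562 = 1.56%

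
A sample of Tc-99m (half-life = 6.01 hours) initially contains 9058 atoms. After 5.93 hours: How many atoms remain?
N = N₀(1/2)^(t/t½) = 4571 atoms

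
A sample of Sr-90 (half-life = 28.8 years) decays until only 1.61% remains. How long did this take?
t = t½ × log₂(N₀/N) = 171.6 years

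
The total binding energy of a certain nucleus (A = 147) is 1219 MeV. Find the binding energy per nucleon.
B.E./A = 1219/147 = 8.293 MeV/nucleon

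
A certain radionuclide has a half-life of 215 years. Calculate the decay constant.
λ = ln(2)/t½ = 0.003224 year⁻¹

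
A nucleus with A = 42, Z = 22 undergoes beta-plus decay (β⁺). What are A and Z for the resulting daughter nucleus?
Daughter: A = 42, Z = 21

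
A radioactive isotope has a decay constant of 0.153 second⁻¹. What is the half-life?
t½ = ln(2)/λ = 4.53 seconds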